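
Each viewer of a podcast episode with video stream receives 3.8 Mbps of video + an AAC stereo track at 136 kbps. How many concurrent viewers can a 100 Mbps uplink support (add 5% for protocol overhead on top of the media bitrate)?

24

Audio: 136 kbps = 0.136 Mbps.
Per-viewer media rate: 3.936 Mbps.
On the wire with 5% overhead: 4.133 Mbps.
100 Mbps = 100.0 Mbps; 100.0 / 4.133 = 24.20 → 24 viewers.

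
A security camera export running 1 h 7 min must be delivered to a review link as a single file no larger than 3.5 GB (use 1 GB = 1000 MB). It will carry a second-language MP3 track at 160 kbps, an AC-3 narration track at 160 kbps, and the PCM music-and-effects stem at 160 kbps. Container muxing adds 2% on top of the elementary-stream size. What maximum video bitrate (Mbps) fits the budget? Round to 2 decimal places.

Budget: 3.5 GB = 28000.0 Mb.
Stream payload after overhead: 28000.0 / 1.02 = 27451.0 Mb.
1 h 7 min = 67 min = 4020 s
Total bitrate budget: 27451.0 Mb / 4020 s = 6.829 Mbps.
Audio total: 160 + 160 + 160 = 480 kbps = 0.480 Mbps.
Video: 6.829 − 0.480 = 6.349 Mbps.

6.35 Mbps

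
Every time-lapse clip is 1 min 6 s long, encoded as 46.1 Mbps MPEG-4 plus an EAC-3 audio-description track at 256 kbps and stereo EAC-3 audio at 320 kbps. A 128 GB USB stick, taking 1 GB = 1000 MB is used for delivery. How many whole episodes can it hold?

1 min 6 s = 66 s
Audio total: 256 + 320 = 576 kbps = 0.576 Mbps.
Total bitrate: 46.676 Mbps.
Per item: 46.676 Mbps × 66 s = 3,081 Mb = 385.1 MB.
Capacity: 128 GB = 1,024,000 Mb; 332.40 items → 332 complete.

332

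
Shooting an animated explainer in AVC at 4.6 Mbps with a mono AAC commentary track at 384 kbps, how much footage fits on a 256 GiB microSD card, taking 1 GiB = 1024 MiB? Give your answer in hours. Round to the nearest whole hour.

123 hours

Audio: 384 kbps = 0.384 Mbps.
Total bitrate: 4.6 + 0.384 = 4.984 Mbps.
Capacity: 256 GiB = 2,199,023 Mb.
Recording time: 2,199,023 / 4.984 = 441,217 s ≈ 123 hours.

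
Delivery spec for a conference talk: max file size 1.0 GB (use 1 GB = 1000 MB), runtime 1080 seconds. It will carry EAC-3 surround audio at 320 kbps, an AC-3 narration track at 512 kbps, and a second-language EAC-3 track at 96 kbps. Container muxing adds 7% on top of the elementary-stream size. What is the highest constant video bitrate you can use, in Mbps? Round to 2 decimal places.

Budget: 1.0 GB = 8000.0 Mb.
Stream payload after overhead: 8000.0 / 1.07 = 7476.6 Mb.
Total bitrate budget: 7476.6 Mb / 1080 s = 6.923 Mbps.
Audio total: 320 + 512 + 96 = 928 kbps = 0.928 Mbps.
Video: 6.923 − 0.928 = 5.995 Mbps.

5.99 Mbps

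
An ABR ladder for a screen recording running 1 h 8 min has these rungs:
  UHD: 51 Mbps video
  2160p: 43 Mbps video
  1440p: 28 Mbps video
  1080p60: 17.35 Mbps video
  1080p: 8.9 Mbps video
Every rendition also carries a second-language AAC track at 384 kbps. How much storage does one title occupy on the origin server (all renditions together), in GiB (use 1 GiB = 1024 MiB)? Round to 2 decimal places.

71.33 GiB

1 h 8 min = 68 min = 4080 s
Audio: 384 kbps = 0.384 Mbps.
Sum of rendition bitrates: (51+0.384) + (43+0.384) + (28+0.384) + (17.35+0.384) + (8.9+0.384) = 150.170 Mbps.
× 4080 s = 612,694 Mb = 76,587 MB = 71.33 GiB.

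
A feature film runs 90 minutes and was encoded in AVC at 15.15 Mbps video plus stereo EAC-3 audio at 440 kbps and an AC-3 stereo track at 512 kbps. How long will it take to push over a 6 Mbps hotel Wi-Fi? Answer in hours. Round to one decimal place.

4.0 hours

90 min = 5400 s
Audio total: 440 + 512 = 952 kbps = 0.952 Mbps.
Total bitrate: 16.102 Mbps.
File: 16.102 Mbps × 5400 s = 86950.8 Mb.
At 6 Mbps: 86950.8 / 6 = 14491.8 s ≈ 4.03 hours.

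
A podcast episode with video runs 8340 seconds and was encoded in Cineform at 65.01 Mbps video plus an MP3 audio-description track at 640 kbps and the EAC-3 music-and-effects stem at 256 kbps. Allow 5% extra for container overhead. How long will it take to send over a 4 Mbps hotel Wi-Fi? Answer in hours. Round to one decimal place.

Audio total: 640 + 256 = 896 kbps = 0.896 Mbps.
Total bitrate: 65.906 Mbps.
File: 65.906 Mbps × 8340 s = 549656.0 Mb.
With 5% container overhead: ×1.05. → 577138.8 Mb.
At 4 Mbps: 577138.8 / 4 = 144284.7 s ≈ 40.1 hours.

40.1 hours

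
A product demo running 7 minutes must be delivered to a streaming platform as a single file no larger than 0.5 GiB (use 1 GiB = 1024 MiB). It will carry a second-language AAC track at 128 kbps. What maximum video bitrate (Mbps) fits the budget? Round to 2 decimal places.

Budget: 0.5 GiB = 4295.0 Mb.
7 min = 420 s
Total bitrate budget: 4295.0 Mb / 420 s = 10.226 Mbps.
Audio: 128 kbps = 0.128 Mbps.
Video: 10.226 − 0.128 = 10.098 Mbps.

10.10 Mbps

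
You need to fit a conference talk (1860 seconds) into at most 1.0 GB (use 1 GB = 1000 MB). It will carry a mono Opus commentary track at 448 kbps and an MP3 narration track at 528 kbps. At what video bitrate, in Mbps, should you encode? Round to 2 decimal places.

Budget: 1.0 GB = 8000.0 Mb.
Total bitrate budget: 8000.0 Mb / 1860 s = 4.301 Mbps.
Audio total: 448 + 528 = 976 kbps = 0.976 Mbps.
Video: 4.301 − 0.976 = 3.325 Mbps.

3.33 Mbps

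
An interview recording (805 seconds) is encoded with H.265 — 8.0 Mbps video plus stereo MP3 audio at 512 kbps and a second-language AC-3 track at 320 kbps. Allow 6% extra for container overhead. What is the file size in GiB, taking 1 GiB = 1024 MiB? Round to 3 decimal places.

Audio total: 512 + 320 = 832 kbps = 0.832 Mbps.
Total bitrate: 8.0 + 0.832 = 8.832 Mbps.
Stream data: 8.832 Mbps × 805 s = 7109.8 Mb.
With 6% container overhead: ×1.06.
7,536 Mb = 942,043,200 bytes ÷ 1,073,741,824 = 0.8773 GiB.

0.877 GiB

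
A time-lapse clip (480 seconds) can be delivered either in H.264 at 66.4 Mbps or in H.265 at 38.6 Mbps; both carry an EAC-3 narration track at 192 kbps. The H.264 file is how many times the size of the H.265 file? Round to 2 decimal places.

Audio: 192 kbps = 0.192 Mbps.
H.264: 66.592 Mbps × 480 s = 31964.2 Mb = 3.996 GB.
H.265: 38.792 Mbps × 480 s = 18620.2 Mb = 2.328 GB.
Ratio: 3.996 / 2.328 = 1.717.

1.72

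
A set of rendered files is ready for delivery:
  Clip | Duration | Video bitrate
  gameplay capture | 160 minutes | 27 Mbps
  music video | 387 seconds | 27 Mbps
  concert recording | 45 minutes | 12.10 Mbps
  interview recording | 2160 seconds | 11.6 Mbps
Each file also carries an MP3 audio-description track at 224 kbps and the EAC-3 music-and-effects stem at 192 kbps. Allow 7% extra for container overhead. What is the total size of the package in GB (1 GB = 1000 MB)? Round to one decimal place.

44.6 GB

Audio total: 224 + 192 = 416 kbps = 0.416 Mbps.
gameplay capture: 27.416 Mbps × 9600 s × 1.07 = 281617.2 Mb
music video: 27.416 Mbps × 387 s × 1.07 = 11352.7 Mb
concert recording: 12.516 Mbps × 2700 s × 1.07 = 36158.7 Mb
interview recording: 12.016 Mbps × 2160 s × 1.07 = 27771.4 Mb
Total: 356899.9 Mb = 44612.5 MB.
= 44.61 GB.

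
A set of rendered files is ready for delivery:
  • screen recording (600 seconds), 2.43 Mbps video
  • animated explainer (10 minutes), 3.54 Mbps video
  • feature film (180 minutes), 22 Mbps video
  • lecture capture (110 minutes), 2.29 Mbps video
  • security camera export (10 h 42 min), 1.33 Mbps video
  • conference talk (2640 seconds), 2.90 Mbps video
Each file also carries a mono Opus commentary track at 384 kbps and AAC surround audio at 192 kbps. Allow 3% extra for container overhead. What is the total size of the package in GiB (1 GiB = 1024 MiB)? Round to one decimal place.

41.9 GiB

Audio total: 384 + 192 = 576 kbps = 0.576 Mbps.
screen recording: 3.006 Mbps × 600 s × 1.03 = 1857.7 Mb
animated explainer: 4.116 Mbps × 600 s × 1.03 = 2543.7 Mb
feature film: 22.576 Mbps × 10800 s × 1.03 = 251135.4 Mb
lecture capture: 2.866 Mbps × 6600 s × 1.03 = 19483.1 Mb
security camera export: 1.906 Mbps × 38520 s × 1.03 = 75621.7 Mb
conference talk: 3.476 Mbps × 2640 s × 1.03 = 9451.9 Mb
Total: 360093.5 Mb = 45011.7 MB.
= 41.92 GiB.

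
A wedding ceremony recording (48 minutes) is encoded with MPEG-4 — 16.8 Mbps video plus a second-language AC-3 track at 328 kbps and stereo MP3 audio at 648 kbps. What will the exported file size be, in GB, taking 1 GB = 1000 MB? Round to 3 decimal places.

6.399 GB

48 min = 2880 s
Audio total: 328 + 648 = 976 kbps = 0.976 Mbps.
Total bitrate: 16.8 + 0.976 = 17.776 Mbps.
Stream data: 17.776 Mbps × 2880 s = 51194.9 Mb.
51,195 Mb ÷ 8 = 6,399 MB → 6.399 GB.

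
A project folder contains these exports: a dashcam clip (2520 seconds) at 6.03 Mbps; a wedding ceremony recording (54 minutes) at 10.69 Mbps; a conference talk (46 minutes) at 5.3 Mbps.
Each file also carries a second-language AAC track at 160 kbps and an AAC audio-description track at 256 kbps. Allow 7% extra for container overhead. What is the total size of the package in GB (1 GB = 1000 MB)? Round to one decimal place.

Audio total: 160 + 256 = 416 kbps = 0.416 Mbps.
dashcam clip: 6.446 Mbps × 2520 s × 1.07 = 17381.0 Mb
wedding ceremony recording: 11.106 Mbps × 3240 s × 1.07 = 38502.3 Mb
conference talk: 5.716 Mbps × 2760 s × 1.07 = 16880.5 Mb
Total: 72763.8 Mb = 9095.5 MB.
= 9.095 GB.

9.1 GB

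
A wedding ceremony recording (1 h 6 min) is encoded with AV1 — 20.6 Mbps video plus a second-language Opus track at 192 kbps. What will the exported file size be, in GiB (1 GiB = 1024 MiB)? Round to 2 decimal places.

9.59 GiB

1 h 6 min = 66 min = 3960 s
Audio: 192 kbps = 0.192 Mbps.
Total bitrate: 20.6 + 0.192 = 20.792 Mbps.
Stream data: 20.792 Mbps × 3960 s = 82336.3 Mb.
82,336 Mb = 10,292,040,000 bytes ÷ 1,073,741,824 = 9.585 GiB.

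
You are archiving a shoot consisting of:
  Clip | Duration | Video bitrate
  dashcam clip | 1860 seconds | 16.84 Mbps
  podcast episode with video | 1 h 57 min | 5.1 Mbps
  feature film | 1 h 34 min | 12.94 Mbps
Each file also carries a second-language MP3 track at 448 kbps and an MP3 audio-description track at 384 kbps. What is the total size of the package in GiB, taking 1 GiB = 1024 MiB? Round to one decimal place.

Audio total: 448 + 384 = 832 kbps = 0.832 Mbps.
dashcam clip: 17.672 Mbps × 1860 s = 32869.9 Mb
podcast episode with video: 5.932 Mbps × 7020 s = 41642.6 Mb
feature film: 13.772 Mbps × 5640 s = 77674.1 Mb
Total: 152186.6 Mb = 19023.3 MB.
= 17.72 GiB.

17.7 GiB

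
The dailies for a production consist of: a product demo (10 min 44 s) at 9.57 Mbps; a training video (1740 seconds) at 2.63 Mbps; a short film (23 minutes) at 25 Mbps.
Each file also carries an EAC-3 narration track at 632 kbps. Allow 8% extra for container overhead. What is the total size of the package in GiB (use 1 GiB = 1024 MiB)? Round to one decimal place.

Audio: 632 kbps = 0.632 Mbps.
product demo: 10.202 Mbps × 644 s × 1.08 = 7095.7 Mb
training video: 3.262 Mbps × 1740 s × 1.08 = 6130.0 Mb
short film: 25.632 Mbps × 1380 s × 1.08 = 38201.9 Mb
Total: 51427.6 Mb = 6428.4 MB.
= 5.987 GiB.

6.0 GiB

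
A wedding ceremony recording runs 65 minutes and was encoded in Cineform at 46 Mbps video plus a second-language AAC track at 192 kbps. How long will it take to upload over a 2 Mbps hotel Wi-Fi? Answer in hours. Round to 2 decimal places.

65 min = 3900 s
Audio: 192 kbps = 0.192 Mbps.
Total bitrate: 46.192 Mbps.
File: 46.192 Mbps × 3900 s = 180148.8 Mb.
At 2 Mbps: 180148.8 / 2 = 90074.4 s ≈ 25 hours.

25.02 hours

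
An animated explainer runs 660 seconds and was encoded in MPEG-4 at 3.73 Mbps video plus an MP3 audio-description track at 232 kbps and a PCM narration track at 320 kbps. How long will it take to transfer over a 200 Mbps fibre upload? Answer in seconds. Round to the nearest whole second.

Audio total: 232 + 320 = 552 kbps = 0.552 Mbps.
Total bitrate: 4.282 Mbps.
File: 4.282 Mbps × 660 s = 2826.1 Mb.
At 200 Mbps: 2826.1 / 200 = 14.1 s ≈ 14.1 seconds.

14 seconds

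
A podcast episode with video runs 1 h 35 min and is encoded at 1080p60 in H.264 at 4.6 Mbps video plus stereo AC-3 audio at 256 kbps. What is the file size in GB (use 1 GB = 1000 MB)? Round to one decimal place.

1 h 35 min = 95 min = 5700 s
Audio: 256 kbps = 0.256 Mbps.
Total bitrate: 4.6 + 0.256 = 4.856 Mbps.
Stream data: 4.856 Mbps × 5700 s = 27679.2 Mb.
27,679 Mb ÷ 8 = 3,460 MB → 3.460 GB.

3.5 GB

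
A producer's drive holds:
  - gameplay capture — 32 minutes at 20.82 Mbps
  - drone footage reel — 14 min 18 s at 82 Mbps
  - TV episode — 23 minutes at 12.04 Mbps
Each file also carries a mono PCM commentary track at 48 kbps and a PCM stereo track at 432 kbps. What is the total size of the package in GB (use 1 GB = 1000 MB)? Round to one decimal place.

16.1 GB

Audio total: 48 + 432 = 480 kbps = 0.480 Mbps.
gameplay capture: 21.300 Mbps × 1920 s = 40896.0 Mb
drone footage reel: 82.480 Mbps × 858 s = 70767.8 Mb
TV episode: 12.520 Mbps × 1380 s = 17277.6 Mb
Total: 128941.4 Mb = 16117.7 MB.
= 16.12 GB.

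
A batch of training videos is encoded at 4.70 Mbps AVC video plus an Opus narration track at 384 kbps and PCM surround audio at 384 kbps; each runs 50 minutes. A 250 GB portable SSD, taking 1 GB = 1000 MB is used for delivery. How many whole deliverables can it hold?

121

50 min = 3000 s
Audio total: 384 + 384 = 768 kbps = 0.768 Mbps.
Total bitrate: 5.468 Mbps.
Per item: 5.468 Mbps × 3000 s = 16,404 Mb = 2,050 MB.
Capacity: 250 GB = 2,000,000 Mb; 121.92 items → 121 complete.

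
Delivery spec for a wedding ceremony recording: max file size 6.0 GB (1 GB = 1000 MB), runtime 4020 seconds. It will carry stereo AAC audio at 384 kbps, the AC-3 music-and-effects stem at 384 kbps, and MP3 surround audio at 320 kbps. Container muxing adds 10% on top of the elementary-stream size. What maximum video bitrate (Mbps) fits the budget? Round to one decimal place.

Budget: 6.0 GB = 48000.0 Mb.
Stream payload after overhead: 48000.0 / 1.10 = 43636.4 Mb.
Total bitrate budget: 43636.4 Mb / 4020 s = 10.855 Mbps.
Audio total: 384 + 384 + 320 = 1088 kbps = 1.088 Mbps.
Video: 10.855 − 1.088 = 9.767 Mbps.

9.8 Mbps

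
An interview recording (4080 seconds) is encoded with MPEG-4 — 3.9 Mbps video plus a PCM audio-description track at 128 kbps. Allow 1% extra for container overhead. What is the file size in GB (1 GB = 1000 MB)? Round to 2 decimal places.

2.07 GB

Audio: 128 kbps = 0.128 Mbps.
Total bitrate: 3.9 + 0.128 = 4.028 Mbps.
Stream data: 4.028 Mbps × 4080 s = 16434.2 Mb.
With 1% container overhead: ×1.01.
16,599 Mb ÷ 8 = 2,075 MB → 2.075 GB.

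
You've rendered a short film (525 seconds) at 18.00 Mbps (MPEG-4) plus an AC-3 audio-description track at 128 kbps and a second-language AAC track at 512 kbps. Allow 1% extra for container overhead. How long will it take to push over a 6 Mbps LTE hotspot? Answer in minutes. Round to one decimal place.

27.5 minutes

Audio total: 128 + 512 = 640 kbps = 0.640 Mbps.
Total bitrate: 18.640 Mbps.
File: 18.640 Mbps × 525 s = 9786.0 Mb.
With 1% container overhead: ×1.01. → 9883.9 Mb.
At 6 Mbps: 9883.9 / 6 = 1647.3 s ≈ 27.5 minutes.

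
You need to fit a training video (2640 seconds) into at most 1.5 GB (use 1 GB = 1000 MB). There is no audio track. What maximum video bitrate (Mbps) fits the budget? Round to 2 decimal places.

4.55 Mbps

Budget: 1.5 GB = 12000.0 Mb.
Total bitrate budget: 12000.0 Mb / 2640 s = 4.545 Mbps.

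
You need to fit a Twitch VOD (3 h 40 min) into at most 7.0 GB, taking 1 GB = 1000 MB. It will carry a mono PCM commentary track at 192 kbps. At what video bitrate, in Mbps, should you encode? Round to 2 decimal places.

Budget: 7.0 GB = 56000.0 Mb.
3 h 40 min = 220 min = 13200 s
Total bitrate budget: 56000.0 Mb / 13200 s = 4.242 Mbps.
Audio: 192 kbps = 0.192 Mbps.
Video: 4.242 − 0.192 = 4.050 Mbps.

4.05 Mbps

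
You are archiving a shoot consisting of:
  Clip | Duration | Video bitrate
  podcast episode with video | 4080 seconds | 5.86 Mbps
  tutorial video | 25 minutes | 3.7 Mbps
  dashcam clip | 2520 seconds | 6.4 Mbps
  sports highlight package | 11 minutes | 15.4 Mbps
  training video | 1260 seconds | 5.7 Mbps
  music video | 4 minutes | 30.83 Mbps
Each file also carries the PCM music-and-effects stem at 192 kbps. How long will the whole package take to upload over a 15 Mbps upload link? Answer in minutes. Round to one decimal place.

Audio: 192 kbps = 0.192 Mbps.
podcast episode with video: 6.052 Mbps × 4080 s = 24692.2 Mb
tutorial video: 3.892 Mbps × 1500 s = 5838.0 Mb
dashcam clip: 6.592 Mbps × 2520 s = 16611.8 Mb
sports highlight package: 15.592 Mbps × 660 s = 10290.7 Mb
training video: 5.892 Mbps × 1260 s = 7423.9 Mb
music video: 31.022 Mbps × 240 s = 7445.3 Mb
Total: 72301.9 Mb = 9037.7 MB.
At 15 Mbps: 72301.9 / 15 = 4820 s ≈ 80.3 minutes.

80.3 minutes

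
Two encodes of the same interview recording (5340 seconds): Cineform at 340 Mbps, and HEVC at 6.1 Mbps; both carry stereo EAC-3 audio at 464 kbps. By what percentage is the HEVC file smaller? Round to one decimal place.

98.1%

Audio: 464 kbps = 0.464 Mbps.
Cineform: 340.464 Mbps × 5340 s = 1818077.8 Mb = 227.260 GB.
HEVC: 6.564 Mbps × 5340 s = 35051.8 Mb = 4.381 GB.
Reduction: (1 − 4.381/227.260) × 100 = 98.07%.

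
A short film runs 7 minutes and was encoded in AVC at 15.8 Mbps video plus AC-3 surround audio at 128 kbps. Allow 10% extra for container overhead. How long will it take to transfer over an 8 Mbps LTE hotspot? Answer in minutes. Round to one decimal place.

7 min = 420 s
Audio: 128 kbps = 0.128 Mbps.
Total bitrate: 15.928 Mbps.
File: 15.928 Mbps × 420 s = 6689.8 Mb.
With 10% container overhead: ×1.10. → 7358.7 Mb.
At 8 Mbps: 7358.7 / 8 = 919.8 s ≈ 15.3 minutes.

15.3 minutes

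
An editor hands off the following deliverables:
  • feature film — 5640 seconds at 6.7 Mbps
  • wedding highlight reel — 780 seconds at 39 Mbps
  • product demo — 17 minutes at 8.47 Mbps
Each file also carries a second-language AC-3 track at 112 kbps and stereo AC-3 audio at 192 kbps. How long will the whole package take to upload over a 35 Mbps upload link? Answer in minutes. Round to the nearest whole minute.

Audio total: 112 + 192 = 304 kbps = 0.304 Mbps.
feature film: 7.004 Mbps × 5640 s = 39502.6 Mb
wedding highlight reel: 39.304 Mbps × 780 s = 30657.1 Mb
product demo: 8.774 Mbps × 1020 s = 8949.5 Mb
Total: 79109.2 Mb = 9888.6 MB.
At 35 Mbps: 79109.2 / 35 = 2260 s ≈ 37.7 minutes.

38 minutes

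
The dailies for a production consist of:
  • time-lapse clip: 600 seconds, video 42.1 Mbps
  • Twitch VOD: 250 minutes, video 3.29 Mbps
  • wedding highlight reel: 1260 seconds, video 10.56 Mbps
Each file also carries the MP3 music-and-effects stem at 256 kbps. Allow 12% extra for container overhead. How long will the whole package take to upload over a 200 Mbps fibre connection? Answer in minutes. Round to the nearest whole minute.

9 minutes

Audio: 256 kbps = 0.256 Mbps.
time-lapse clip: 42.356 Mbps × 600 s × 1.12 = 28463.2 Mb
Twitch VOD: 3.546 Mbps × 15000 s × 1.12 = 59572.8 Mb
wedding highlight reel: 10.816 Mbps × 1260 s × 1.12 = 15263.5 Mb
Total: 103299.6 Mb = 12912.4 MB.
At 200 Mbps: 103299.6 / 200 = 516 s ≈ 8.61 minutes.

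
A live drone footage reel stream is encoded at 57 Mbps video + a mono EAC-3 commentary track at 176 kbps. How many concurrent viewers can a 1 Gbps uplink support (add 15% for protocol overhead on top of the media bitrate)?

Audio: 176 kbps = 0.176 Mbps.
Per-viewer media rate: 57.176 Mbps.
On the wire with 15% overhead: 65.752 Mbps.
1 Gbps = 1,000 Mbps; 1,000 / 65.752 = 15.21 → 15 viewers.

15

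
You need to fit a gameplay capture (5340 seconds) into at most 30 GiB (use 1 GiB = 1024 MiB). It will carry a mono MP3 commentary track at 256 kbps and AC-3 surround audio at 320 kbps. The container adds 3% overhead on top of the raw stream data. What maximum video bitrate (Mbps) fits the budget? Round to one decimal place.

Budget: 30 GiB = 257698.0 Mb.
Stream payload after overhead: 257698.0 / 1.03 = 250192.3 Mb.
Total bitrate budget: 250192.3 Mb / 5340 s = 46.852 Mbps.
Audio total: 256 + 320 = 576 kbps = 0.576 Mbps.
Video: 46.852 − 0.576 = 46.276 Mbps.

46.3 Mbps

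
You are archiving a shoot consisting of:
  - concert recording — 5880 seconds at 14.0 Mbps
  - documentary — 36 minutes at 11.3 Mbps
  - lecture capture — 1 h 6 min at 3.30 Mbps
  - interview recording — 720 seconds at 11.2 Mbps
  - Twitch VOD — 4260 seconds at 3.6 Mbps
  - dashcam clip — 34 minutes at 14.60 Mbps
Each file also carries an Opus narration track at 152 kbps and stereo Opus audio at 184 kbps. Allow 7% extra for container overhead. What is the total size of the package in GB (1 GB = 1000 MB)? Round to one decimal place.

Audio total: 152 + 184 = 336 kbps = 0.336 Mbps.
concert recording: 14.336 Mbps × 5880 s × 1.07 = 90196.4 Mb
documentary: 11.636 Mbps × 2160 s × 1.07 = 26893.1 Mb
lecture capture: 3.636 Mbps × 3960 s × 1.07 = 15406.5 Mb
interview recording: 11.536 Mbps × 720 s × 1.07 = 8887.3 Mb
Twitch VOD: 3.936 Mbps × 4260 s × 1.07 = 17941.1 Mb
dashcam clip: 14.936 Mbps × 2040 s × 1.07 = 32602.3 Mb
Total: 191926.7 Mb = 23990.8 MB.
= 23.99 GB.

24.0 GB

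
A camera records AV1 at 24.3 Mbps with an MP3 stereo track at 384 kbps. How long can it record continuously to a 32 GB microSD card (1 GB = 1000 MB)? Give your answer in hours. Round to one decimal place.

2.9 hours

Audio: 384 kbps = 0.384 Mbps.
Total bitrate: 24.3 + 0.384 = 24.684 Mbps.
Capacity: 32 GB = 256,000 Mb.
Recording time: 256,000 / 24.684 = 10,371 s ≈ 2.88 hours.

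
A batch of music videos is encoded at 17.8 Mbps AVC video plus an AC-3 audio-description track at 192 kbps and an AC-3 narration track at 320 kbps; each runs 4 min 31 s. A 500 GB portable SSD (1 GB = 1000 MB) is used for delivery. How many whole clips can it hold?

4 min 31 s = 271 s
Audio total: 192 + 320 = 512 kbps = 0.512 Mbps.
Total bitrate: 18.312 Mbps.
Per item: 18.312 Mbps × 271 s = 4,963 Mb = 620.3 MB.
Capacity: 500 GB = 4,000,000 Mb; 806.04 items → 806 complete.

806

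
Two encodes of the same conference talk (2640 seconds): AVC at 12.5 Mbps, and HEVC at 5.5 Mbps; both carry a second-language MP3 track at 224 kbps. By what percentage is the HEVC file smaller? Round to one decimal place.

Audio: 224 kbps = 0.224 Mbps.
AVC: 12.724 Mbps × 2640 s = 33591.4 Mb = 3.911 GiB.
HEVC: 5.724 Mbps × 2640 s = 15111.4 Mb = 1.759 GiB.
Reduction: (1 − 1.759/3.911) × 100 = 55.01%.

55.0%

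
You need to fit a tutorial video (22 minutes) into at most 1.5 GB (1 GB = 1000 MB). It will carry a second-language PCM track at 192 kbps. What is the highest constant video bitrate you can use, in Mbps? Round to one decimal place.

8.9 Mbps

Budget: 1.5 GB = 12000.0 Mb.
22 min = 1320 s
Total bitrate budget: 12000.0 Mb / 1320 s = 9.091 Mbps.
Audio: 192 kbps = 0.192 Mbps.
Video: 9.091 − 0.192 = 8.899 Mbps.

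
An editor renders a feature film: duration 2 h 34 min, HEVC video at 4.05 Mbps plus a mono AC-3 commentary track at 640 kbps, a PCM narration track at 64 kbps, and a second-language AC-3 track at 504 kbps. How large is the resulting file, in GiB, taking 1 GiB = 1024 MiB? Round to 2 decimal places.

2 h 34 min = 154 min = 9240 s
Audio total: 640 + 64 + 504 = 1208 kbps = 1.208 Mbps.
Total bitrate: 4.05 + 1.208 = 5.258 Mbps.
Stream data: 5.258 Mbps × 9240 s = 48583.9 Mb.
48,584 Mb = 6,072,990,000 bytes ÷ 1,073,741,824 = 5.656 GiB.

5.66 GiB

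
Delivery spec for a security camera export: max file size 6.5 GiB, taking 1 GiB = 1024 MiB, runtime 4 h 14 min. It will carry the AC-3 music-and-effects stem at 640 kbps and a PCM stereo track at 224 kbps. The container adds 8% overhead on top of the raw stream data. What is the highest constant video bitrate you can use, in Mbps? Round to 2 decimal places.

Budget: 6.5 GiB = 55834.6 Mb.
Stream payload after overhead: 55834.6 / 1.08 = 51698.7 Mb.
4 h 14 min = 254 min = 15240 s
Total bitrate budget: 51698.7 Mb / 15240 s = 3.392 Mbps.
Audio total: 640 + 224 = 864 kbps = 0.864 Mbps.
Video: 3.392 − 0.864 = 2.528 Mbps.

2.53 Mbps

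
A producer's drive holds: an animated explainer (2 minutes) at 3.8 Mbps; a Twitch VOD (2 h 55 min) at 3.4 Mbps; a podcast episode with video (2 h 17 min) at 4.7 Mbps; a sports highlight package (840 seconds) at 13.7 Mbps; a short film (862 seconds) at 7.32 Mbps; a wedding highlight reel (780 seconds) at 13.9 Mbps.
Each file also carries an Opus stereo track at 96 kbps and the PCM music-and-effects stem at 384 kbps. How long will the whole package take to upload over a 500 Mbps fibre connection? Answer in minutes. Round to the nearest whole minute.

4 minutes

Audio total: 96 + 384 = 480 kbps = 0.480 Mbps.
animated explainer: 4.280 Mbps × 120 s = 513.6 Mb
Twitch VOD: 3.880 Mbps × 10500 s = 40740.0 Mb
podcast episode with video: 5.180 Mbps × 8220 s = 42579.6 Mb
sports highlight package: 14.180 Mbps × 840 s = 11911.2 Mb
short film: 7.800 Mbps × 862 s = 6723.6 Mb
wedding highlight reel: 14.380 Mbps × 780 s = 11216.4 Mb
Total: 113684.4 Mb = 14210.5 MB.
At 500 Mbps: 113684.4 / 500 = 227 s ≈ 3.79 minutes.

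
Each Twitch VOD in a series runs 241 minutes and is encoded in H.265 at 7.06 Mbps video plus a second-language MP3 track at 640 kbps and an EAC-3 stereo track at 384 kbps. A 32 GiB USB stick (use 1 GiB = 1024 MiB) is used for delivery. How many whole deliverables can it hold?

2

241 min = 14460 s
Audio total: 640 + 384 = 1024 kbps = 1.024 Mbps.
Total bitrate: 8.084 Mbps.
Per item: 8.084 Mbps × 14460 s = 116,895 Mb = 14,612 MB.
Capacity: 32 GiB = 274,878 Mb; 2.35 items → 2 complete.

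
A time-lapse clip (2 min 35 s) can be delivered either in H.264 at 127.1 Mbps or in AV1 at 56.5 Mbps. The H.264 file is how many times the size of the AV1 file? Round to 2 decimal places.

2.25

2 min 35 s = 155 s
H.264: 127.100 Mbps × 155 s = 19700.5 Mb = 2.463 GB.
AV1: 56.500 Mbps × 155 s = 8757.5 Mb = 1.095 GB.
Ratio: 2.463 / 1.095 = 2.250.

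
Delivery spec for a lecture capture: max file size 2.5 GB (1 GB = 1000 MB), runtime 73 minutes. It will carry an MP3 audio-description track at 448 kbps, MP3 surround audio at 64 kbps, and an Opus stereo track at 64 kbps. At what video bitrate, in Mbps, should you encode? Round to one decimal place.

Budget: 2.5 GB = 20000.0 Mb.
73 min = 4380 s
Total bitrate budget: 20000.0 Mb / 4380 s = 4.566 Mbps.
Audio total: 448 + 64 + 64 = 576 kbps = 0.576 Mbps.
Video: 4.566 − 0.576 = 3.990 Mbps.

4.0 Mbps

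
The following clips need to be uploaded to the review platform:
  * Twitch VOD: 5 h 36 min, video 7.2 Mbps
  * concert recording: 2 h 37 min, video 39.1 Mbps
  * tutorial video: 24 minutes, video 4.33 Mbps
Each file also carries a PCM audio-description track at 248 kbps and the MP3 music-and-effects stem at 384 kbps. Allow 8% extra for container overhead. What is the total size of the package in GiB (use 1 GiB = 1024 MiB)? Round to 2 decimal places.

67.81 GiB

Audio total: 248 + 384 = 632 kbps = 0.632 Mbps.
Twitch VOD: 7.832 Mbps × 20160 s × 1.08 = 170524.6 Mb
concert recording: 39.732 Mbps × 9420 s × 1.08 = 404217.5 Mb
tutorial video: 4.962 Mbps × 1440 s × 1.08 = 7716.9 Mb
Total: 582458.9 Mb = 72807.4 MB.
= 67.81 GiB.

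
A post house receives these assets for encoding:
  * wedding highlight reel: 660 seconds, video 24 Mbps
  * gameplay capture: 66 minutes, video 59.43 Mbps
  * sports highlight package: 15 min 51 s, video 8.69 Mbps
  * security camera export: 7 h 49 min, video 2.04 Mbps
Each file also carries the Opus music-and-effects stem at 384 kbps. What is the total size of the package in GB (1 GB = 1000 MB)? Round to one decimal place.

41.2 GB

Audio: 384 kbps = 0.384 Mbps.
wedding highlight reel: 24.384 Mbps × 660 s = 16093.4 Mb
gameplay capture: 59.814 Mbps × 3960 s = 236863.4 Mb
sports highlight package: 9.074 Mbps × 951 s = 8629.4 Mb
security camera export: 2.424 Mbps × 28140 s = 68211.4 Mb
Total: 329797.6 Mb = 41224.7 MB.
= 41.22 GB.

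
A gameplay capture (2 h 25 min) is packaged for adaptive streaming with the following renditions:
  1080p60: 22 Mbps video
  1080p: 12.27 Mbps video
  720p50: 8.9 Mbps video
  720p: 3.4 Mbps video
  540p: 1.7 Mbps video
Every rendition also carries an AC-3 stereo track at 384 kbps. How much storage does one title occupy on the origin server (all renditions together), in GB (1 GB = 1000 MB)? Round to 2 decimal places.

54.58 GB

2 h 25 min = 145 min = 8700 s
Audio: 384 kbps = 0.384 Mbps.
Sum of rendition bitrates: (22+0.384) + (12.27+0.384) + (8.9+0.384) + (3.4+0.384) + (1.7+0.384) = 50.190 Mbps.
× 8700 s = 436,653 Mb = 54,582 MB = 54.58 GB.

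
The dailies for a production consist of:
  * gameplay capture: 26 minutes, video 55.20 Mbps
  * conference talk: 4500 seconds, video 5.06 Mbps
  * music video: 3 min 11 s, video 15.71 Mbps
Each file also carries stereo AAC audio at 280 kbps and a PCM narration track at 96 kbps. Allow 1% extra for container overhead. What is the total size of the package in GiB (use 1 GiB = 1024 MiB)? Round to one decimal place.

Audio total: 280 + 96 = 376 kbps = 0.376 Mbps.
gameplay capture: 55.576 Mbps × 1560 s × 1.01 = 87565.5 Mb
conference talk: 5.436 Mbps × 4500 s × 1.01 = 24706.6 Mb
music video: 16.086 Mbps × 191 s × 1.01 = 3103.2 Mb
Total: 115375.3 Mb = 14421.9 MB.
= 13.43 GiB.

13.4 GiB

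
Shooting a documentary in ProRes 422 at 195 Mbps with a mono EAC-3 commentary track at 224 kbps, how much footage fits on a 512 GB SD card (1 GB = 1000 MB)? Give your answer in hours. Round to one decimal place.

Audio: 224 kbps = 0.224 Mbps.
Total bitrate: 195 + 0.224 = 195.224 Mbps.
Capacity: 512 GB = 4,096,000 Mb.
Recording time: 4,096,000 / 195.224 = 20,981 s ≈ 5.83 hours.

5.8 hours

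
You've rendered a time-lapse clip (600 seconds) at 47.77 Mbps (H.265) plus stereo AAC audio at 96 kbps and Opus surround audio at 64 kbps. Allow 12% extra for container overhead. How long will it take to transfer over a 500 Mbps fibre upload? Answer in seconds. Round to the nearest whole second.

64 seconds

Audio total: 96 + 64 = 160 kbps = 0.160 Mbps.
Total bitrate: 47.930 Mbps.
File: 47.930 Mbps × 600 s = 28758.0 Mb.
With 12% container overhead: ×1.12. → 32209.0 Mb.
At 500 Mbps: 32209.0 / 500 = 64.4 s ≈ 64.4 seconds.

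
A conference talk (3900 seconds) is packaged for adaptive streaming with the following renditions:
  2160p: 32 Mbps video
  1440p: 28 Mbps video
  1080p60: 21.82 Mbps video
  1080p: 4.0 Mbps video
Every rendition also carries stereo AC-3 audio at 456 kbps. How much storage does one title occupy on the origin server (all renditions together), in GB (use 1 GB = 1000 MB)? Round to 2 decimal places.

Audio: 456 kbps = 0.456 Mbps.
Sum of rendition bitrates: (32+0.456) + (28+0.456) + (21.82+0.456) + (4.0+0.456) = 87.644 Mbps.
× 3900 s = 341,812 Mb = 42,726 MB = 42.73 GB.

42.73 GB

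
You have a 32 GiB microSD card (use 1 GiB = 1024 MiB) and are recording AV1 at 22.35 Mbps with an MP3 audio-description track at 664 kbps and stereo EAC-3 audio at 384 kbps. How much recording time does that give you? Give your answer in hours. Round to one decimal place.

Audio total: 664 + 384 = 1048 kbps = 1.048 Mbps.
Total bitrate: 22.35 + 1.048 = 23.398 Mbps.
Capacity: 32 GiB = 274,878 Mb.
Recording time: 274,878 / 23.398 = 11,748 s ≈ 3.26 hours.

3.3 hours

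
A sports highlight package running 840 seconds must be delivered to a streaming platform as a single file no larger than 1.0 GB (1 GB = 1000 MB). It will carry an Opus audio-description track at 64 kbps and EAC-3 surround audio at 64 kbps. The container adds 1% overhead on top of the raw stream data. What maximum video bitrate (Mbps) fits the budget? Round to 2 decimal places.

9.30 Mbps

Budget: 1.0 GB = 8000.0 Mb.
Stream payload after overhead: 8000.0 / 1.01 = 7920.8 Mb.
Total bitrate budget: 7920.8 Mb / 840 s = 9.430 Mbps.
Audio total: 64 + 64 = 128 kbps = 0.128 Mbps.
Video: 9.430 − 0.128 = 9.302 Mbps.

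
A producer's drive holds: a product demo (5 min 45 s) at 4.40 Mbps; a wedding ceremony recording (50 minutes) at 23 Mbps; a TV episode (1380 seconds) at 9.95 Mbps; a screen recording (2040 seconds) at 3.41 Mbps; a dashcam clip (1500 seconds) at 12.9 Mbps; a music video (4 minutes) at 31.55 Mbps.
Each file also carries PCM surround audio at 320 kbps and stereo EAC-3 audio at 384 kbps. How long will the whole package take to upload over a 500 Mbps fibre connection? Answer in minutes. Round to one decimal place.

4.1 minutes

Audio total: 320 + 384 = 704 kbps = 0.704 Mbps.
product demo: 5.104 Mbps × 345 s = 1760.9 Mb
wedding ceremony recording: 23.704 Mbps × 3000 s = 71112.0 Mb
TV episode: 10.654 Mbps × 1380 s = 14702.5 Mb
screen recording: 4.114 Mbps × 2040 s = 8392.6 Mb
dashcam clip: 13.604 Mbps × 1500 s = 20406.0 Mb
music video: 32.254 Mbps × 240 s = 7741.0 Mb
Total: 124114.9 Mb = 15514.4 MB.
At 500 Mbps: 124114.9 / 500 = 248 s ≈ 4.14 minutes.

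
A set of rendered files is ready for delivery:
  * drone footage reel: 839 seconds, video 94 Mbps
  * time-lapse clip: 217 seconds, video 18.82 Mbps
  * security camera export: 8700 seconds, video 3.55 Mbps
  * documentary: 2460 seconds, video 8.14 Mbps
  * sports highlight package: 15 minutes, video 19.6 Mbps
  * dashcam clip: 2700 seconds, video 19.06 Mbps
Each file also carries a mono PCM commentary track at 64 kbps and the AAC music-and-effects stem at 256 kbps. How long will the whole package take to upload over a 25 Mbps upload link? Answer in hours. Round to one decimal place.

Audio total: 64 + 256 = 320 kbps = 0.320 Mbps.
drone footage reel: 94.320 Mbps × 839 s = 79134.5 Mb
time-lapse clip: 19.140 Mbps × 217 s = 4153.4 Mb
security camera export: 3.870 Mbps × 8700 s = 33669.0 Mb
documentary: 8.460 Mbps × 2460 s = 20811.6 Mb
sports highlight package: 19.920 Mbps × 900 s = 17928.0 Mb
dashcam clip: 19.380 Mbps × 2700 s = 52326.0 Mb
Total: 208022.5 Mb = 26002.8 MB.
At 25 Mbps: 208022.5 / 25 = 8321 s ≈ 2.31 hours.

2.3 hours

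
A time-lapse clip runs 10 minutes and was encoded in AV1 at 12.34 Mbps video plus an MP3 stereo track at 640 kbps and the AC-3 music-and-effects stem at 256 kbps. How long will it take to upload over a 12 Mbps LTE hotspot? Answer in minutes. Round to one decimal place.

11.0 minutes

10 min = 600 s
Audio total: 640 + 256 = 896 kbps = 0.896 Mbps.
Total bitrate: 13.236 Mbps.
File: 13.236 Mbps × 600 s = 7941.6 Mb.
At 12 Mbps: 7941.6 / 12 = 661.8 s ≈ 11 minutes.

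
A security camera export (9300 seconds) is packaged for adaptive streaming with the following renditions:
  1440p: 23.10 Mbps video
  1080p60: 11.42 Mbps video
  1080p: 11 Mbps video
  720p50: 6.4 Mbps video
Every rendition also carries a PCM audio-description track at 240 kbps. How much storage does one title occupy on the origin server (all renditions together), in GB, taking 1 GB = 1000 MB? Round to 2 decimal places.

Audio: 240 kbps = 0.240 Mbps.
Sum of rendition bitrates: (23.10+0.240) + (11.42+0.240) + (11+0.240) + (6.4+0.240) = 52.880 Mbps.
× 9300 s = 491,784 Mb = 61,473 MB = 61.47 GB.

61.47 GB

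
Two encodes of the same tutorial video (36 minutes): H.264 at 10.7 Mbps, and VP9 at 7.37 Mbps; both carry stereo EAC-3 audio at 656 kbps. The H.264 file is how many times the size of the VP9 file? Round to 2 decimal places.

1.41

36 min = 2160 s
Audio: 656 kbps = 0.656 Mbps.
H.264: 11.356 Mbps × 2160 s = 24529.0 Mb = 3.066 GB.
VP9: 8.026 Mbps × 2160 s = 17336.2 Mb = 2.167 GB.
Ratio: 3.066 / 2.167 = 1.415.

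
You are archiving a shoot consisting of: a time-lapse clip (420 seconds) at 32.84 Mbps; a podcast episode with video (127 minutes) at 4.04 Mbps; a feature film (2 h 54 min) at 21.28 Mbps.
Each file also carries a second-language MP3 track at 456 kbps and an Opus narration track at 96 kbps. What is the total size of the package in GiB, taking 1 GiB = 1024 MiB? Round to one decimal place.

32.2 GiB

Audio total: 456 + 96 = 552 kbps = 0.552 Mbps.
time-lapse clip: 33.392 Mbps × 420 s = 14024.6 Mb
podcast episode with video: 4.592 Mbps × 7620 s = 34991.0 Mb
feature film: 21.832 Mbps × 10440 s = 227926.1 Mb
Total: 276941.8 Mb = 34617.7 MB.
= 32.24 GiB.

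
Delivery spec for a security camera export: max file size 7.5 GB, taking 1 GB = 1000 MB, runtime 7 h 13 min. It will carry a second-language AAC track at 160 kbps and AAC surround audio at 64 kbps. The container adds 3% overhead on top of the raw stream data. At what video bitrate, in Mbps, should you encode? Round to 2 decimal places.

2.02 Mbps

Budget: 7.5 GB = 60000.0 Mb.
Stream payload after overhead: 60000.0 / 1.03 = 58252.4 Mb.
7 h 13 min = 433 min = 25980 s
Total bitrate budget: 58252.4 Mb / 25980 s = 2.242 Mbps.
Audio total: 160 + 64 = 224 kbps = 0.224 Mbps.
Video: 2.242 − 0.224 = 2.018 Mbps.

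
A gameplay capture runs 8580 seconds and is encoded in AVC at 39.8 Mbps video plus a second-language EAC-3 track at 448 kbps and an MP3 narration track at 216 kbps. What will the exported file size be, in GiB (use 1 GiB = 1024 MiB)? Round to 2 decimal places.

40.42 GiB

Audio total: 448 + 216 = 664 kbps = 0.664 Mbps.
Total bitrate: 39.8 + 0.664 = 40.464 Mbps.
Stream data: 40.464 Mbps × 8580 s = 347181.1 Mb.
347,181 Mb = 43,397,640,000 bytes ÷ 1,073,741,824 = 40.42 GiB.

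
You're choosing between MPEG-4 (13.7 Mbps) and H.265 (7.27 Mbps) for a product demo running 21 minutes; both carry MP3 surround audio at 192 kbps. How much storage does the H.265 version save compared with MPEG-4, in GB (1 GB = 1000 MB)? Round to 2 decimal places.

1.01 GB

21 min = 1260 s
Audio: 192 kbps = 0.192 Mbps.
MPEG-4: 13.892 Mbps × 1260 s = 17503.9 Mb = 2.188 GB.
H.265: 7.462 Mbps × 1260 s = 9402.1 Mb = 1.175 GB.
Saving: 2.188 − 1.175 = 1.013 GB.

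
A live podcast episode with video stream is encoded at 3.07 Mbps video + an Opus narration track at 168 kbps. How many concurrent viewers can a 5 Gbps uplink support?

1544

Audio: 168 kbps = 0.168 Mbps.
Per-viewer media rate: 3.238 Mbps.
5 Gbps = 5,000 Mbps; 5,000 / 3.238 = 1544.16 → 1544 viewers.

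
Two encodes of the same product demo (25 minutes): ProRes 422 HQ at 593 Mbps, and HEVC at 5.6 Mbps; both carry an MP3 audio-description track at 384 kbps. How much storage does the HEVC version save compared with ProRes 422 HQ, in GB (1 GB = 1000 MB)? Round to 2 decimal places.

110.14 GB

25 min = 1500 s
Audio: 384 kbps = 0.384 Mbps.
ProRes 422 HQ: 593.384 Mbps × 1500 s = 890076.0 Mb = 111.260 GB.
HEVC: 5.984 Mbps × 1500 s = 8976.0 Mb = 1.122 GB.
Saving: 111.260 − 1.122 = 110.138 GB.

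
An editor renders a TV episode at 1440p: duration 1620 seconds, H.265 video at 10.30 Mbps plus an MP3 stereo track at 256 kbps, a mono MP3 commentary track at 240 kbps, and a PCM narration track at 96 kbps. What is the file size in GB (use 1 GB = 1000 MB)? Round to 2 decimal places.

2.21 GB

Audio total: 256 + 240 + 96 = 592 kbps = 0.592 Mbps.
Total bitrate: 10.30 + 0.592 = 10.892 Mbps.
Stream data: 10.892 Mbps × 1620 s = 17645.0 Mb.
17,645 Mb ÷ 8 = 2,206 MB → 2.206 GB.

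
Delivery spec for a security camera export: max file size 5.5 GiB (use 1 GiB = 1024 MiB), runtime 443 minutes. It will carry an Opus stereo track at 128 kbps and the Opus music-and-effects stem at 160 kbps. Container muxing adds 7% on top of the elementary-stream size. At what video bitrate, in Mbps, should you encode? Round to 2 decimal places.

Budget: 5.5 GiB = 47244.6 Mb.
Stream payload after overhead: 47244.6 / 1.07 = 44153.9 Mb.
443 min = 26580 s
Total bitrate budget: 44153.9 Mb / 26580 s = 1.661 Mbps.
Audio total: 128 + 160 = 288 kbps = 0.288 Mbps.
Video: 1.661 − 0.288 = 1.373 Mbps.

1.37 Mbps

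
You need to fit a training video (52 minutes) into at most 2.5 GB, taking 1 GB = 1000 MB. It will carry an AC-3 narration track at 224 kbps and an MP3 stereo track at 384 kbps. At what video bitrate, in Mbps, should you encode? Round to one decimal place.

5.8 Mbps

Budget: 2.5 GB = 20000.0 Mb.
52 min = 3120 s
Total bitrate budget: 20000.0 Mb / 3120 s = 6.410 Mbps.
Audio total: 224 + 384 = 608 kbps = 0.608 Mbps.
Video: 6.410 − 0.608 = 5.802 Mbps.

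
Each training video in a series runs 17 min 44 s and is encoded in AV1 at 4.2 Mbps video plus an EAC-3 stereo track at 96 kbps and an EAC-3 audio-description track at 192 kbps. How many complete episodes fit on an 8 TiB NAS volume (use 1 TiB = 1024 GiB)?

14736

17 min 44 s = 1064 s
Audio total: 96 + 192 = 288 kbps = 0.288 Mbps.
Total bitrate: 4.488 Mbps.
Per item: 4.488 Mbps × 1064 s = 4,775 Mb = 596.9 MB.
Capacity: 8 TiB = 70,368,744 Mb; 14736.19 items → 14736 complete.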